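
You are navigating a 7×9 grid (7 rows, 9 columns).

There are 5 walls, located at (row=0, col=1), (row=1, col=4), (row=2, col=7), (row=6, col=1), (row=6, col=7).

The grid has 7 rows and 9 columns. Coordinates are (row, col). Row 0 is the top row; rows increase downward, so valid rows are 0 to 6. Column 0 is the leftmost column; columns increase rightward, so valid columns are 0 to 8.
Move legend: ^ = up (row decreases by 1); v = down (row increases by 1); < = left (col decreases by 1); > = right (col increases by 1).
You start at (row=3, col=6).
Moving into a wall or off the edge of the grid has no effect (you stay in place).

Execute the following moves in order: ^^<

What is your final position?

Start: (row=3, col=6)
  ^ (up): (row=3, col=6) -> (row=2, col=6)
  ^ (up): (row=2, col=6) -> (row=1, col=6)
  < (left): (row=1, col=6) -> (row=1, col=5)
Final: (row=1, col=5)

Answer: Final position: (row=1, col=5)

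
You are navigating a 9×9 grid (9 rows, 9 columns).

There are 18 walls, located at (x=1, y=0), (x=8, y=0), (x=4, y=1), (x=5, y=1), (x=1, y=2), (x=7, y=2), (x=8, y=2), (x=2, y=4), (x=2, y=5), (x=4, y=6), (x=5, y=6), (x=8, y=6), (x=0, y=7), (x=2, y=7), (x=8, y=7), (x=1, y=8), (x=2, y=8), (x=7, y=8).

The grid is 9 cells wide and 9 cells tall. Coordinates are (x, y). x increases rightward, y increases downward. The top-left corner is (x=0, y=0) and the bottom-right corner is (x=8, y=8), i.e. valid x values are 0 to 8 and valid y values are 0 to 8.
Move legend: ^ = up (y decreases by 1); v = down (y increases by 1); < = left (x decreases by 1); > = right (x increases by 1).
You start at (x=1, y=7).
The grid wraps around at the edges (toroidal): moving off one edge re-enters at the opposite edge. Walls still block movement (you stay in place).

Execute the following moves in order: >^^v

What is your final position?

Start: (x=1, y=7)
  > (right): blocked, stay at (x=1, y=7)
  ^ (up): (x=1, y=7) -> (x=1, y=6)
  ^ (up): (x=1, y=6) -> (x=1, y=5)
  v (down): (x=1, y=5) -> (x=1, y=6)
Final: (x=1, y=6)

Answer: Final position: (x=1, y=6)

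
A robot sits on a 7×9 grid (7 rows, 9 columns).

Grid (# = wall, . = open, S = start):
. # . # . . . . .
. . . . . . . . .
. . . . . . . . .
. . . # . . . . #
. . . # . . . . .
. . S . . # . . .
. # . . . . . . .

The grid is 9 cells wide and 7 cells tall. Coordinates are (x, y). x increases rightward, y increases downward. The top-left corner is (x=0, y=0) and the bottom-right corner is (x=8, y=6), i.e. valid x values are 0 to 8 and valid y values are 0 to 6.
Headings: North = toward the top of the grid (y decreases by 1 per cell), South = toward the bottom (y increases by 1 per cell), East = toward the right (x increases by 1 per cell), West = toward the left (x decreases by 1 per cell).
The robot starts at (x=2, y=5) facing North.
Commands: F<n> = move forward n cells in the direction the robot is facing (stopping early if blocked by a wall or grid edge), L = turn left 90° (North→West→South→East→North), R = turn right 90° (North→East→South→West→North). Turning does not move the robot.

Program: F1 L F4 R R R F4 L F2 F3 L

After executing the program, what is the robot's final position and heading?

Answer: Final position: (x=0, y=6), facing North

Derivation:
Start: (x=2, y=5), facing North
  F1: move forward 1, now at (x=2, y=4)
  L: turn left, now facing West
  F4: move forward 2/4 (blocked), now at (x=0, y=4)
  R: turn right, now facing North
  R: turn right, now facing East
  R: turn right, now facing South
  F4: move forward 2/4 (blocked), now at (x=0, y=6)
  L: turn left, now facing East
  F2: move forward 0/2 (blocked), now at (x=0, y=6)
  F3: move forward 0/3 (blocked), now at (x=0, y=6)
  L: turn left, now facing North
Final: (x=0, y=6), facing North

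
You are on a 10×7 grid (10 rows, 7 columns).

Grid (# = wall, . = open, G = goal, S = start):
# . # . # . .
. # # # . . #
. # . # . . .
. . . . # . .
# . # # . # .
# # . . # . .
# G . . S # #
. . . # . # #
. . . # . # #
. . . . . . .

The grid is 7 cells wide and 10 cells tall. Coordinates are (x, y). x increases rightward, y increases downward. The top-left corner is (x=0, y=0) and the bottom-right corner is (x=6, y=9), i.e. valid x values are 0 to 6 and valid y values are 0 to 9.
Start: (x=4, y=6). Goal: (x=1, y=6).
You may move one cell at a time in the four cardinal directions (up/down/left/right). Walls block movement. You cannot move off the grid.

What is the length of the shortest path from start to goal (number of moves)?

BFS from (x=4, y=6) until reaching (x=1, y=6):
  Distance 0: (x=4, y=6)
  Distance 1: (x=3, y=6), (x=4, y=7)
  Distance 2: (x=3, y=5), (x=2, y=6), (x=4, y=8)
  Distance 3: (x=2, y=5), (x=1, y=6), (x=2, y=7), (x=4, y=9)  <- goal reached here
One shortest path (3 moves): (x=4, y=6) -> (x=3, y=6) -> (x=2, y=6) -> (x=1, y=6)

Answer: Shortest path length: 3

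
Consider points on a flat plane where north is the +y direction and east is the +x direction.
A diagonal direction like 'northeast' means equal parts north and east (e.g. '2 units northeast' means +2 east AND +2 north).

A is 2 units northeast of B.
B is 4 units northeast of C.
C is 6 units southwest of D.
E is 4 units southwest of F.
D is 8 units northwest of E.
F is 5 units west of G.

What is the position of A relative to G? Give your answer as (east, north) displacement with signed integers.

Answer: A is at (east=-17, north=4) relative to G.

Derivation:
Place G at the origin (east=0, north=0).
  F is 5 units west of G: delta (east=-5, north=+0); F at (east=-5, north=0).
  E is 4 units southwest of F: delta (east=-4, north=-4); E at (east=-9, north=-4).
  D is 8 units northwest of E: delta (east=-8, north=+8); D at (east=-17, north=4).
  C is 6 units southwest of D: delta (east=-6, north=-6); C at (east=-23, north=-2).
  B is 4 units northeast of C: delta (east=+4, north=+4); B at (east=-19, north=2).
  A is 2 units northeast of B: delta (east=+2, north=+2); A at (east=-17, north=4).
Therefore A relative to G: (east=-17, north=4).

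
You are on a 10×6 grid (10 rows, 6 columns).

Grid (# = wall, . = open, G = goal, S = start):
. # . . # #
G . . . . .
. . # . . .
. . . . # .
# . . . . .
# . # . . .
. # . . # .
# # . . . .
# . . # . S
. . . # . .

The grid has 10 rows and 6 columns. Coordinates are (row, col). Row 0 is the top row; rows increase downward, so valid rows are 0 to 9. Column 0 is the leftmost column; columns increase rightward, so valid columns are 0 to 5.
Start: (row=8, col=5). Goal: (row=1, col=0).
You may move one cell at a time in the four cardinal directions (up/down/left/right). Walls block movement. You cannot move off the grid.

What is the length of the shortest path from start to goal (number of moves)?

BFS from (row=8, col=5) until reaching (row=1, col=0):
  Distance 0: (row=8, col=5)
  Distance 1: (row=7, col=5), (row=8, col=4), (row=9, col=5)
  Distance 2: (row=6, col=5), (row=7, col=4), (row=9, col=4)
  Distance 3: (row=5, col=5), (row=7, col=3)
  Distance 4: (row=4, col=5), (row=5, col=4), (row=6, col=3), (row=7, col=2)
  Distance 5: (row=3, col=5), (row=4, col=4), (row=5, col=3), (row=6, col=2), (row=8, col=2)
  Distance 6: (row=2, col=5), (row=4, col=3), (row=8, col=1), (row=9, col=2)
  Distance 7: (row=1, col=5), (row=2, col=4), (row=3, col=3), (row=4, col=2), (row=9, col=1)
  Distance 8: (row=1, col=4), (row=2, col=3), (row=3, col=2), (row=4, col=1), (row=9, col=0)
  Distance 9: (row=1, col=3), (row=3, col=1), (row=5, col=1)
  Distance 10: (row=0, col=3), (row=1, col=2), (row=2, col=1), (row=3, col=0)
  Distance 11: (row=0, col=2), (row=1, col=1), (row=2, col=0)
  Distance 12: (row=1, col=0)  <- goal reached here
One shortest path (12 moves): (row=8, col=5) -> (row=8, col=4) -> (row=7, col=4) -> (row=7, col=3) -> (row=6, col=3) -> (row=5, col=3) -> (row=4, col=3) -> (row=4, col=2) -> (row=4, col=1) -> (row=3, col=1) -> (row=3, col=0) -> (row=2, col=0) -> (row=1, col=0)

Answer: Shortest path length: 12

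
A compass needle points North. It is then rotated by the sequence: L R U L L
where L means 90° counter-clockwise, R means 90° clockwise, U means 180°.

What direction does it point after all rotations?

Start: North
  L (left (90° counter-clockwise)) -> West
  R (right (90° clockwise)) -> North
  U (U-turn (180°)) -> South
  L (left (90° counter-clockwise)) -> East
  L (left (90° counter-clockwise)) -> North
Final: North

Answer: Final heading: North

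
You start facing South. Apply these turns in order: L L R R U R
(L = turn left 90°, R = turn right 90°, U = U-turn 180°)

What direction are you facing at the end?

Answer: Final heading: East

Derivation:
Start: South
  L (left (90° counter-clockwise)) -> East
  L (left (90° counter-clockwise)) -> North
  R (right (90° clockwise)) -> East
  R (right (90° clockwise)) -> South
  U (U-turn (180°)) -> North
  R (right (90° clockwise)) -> East
Final: East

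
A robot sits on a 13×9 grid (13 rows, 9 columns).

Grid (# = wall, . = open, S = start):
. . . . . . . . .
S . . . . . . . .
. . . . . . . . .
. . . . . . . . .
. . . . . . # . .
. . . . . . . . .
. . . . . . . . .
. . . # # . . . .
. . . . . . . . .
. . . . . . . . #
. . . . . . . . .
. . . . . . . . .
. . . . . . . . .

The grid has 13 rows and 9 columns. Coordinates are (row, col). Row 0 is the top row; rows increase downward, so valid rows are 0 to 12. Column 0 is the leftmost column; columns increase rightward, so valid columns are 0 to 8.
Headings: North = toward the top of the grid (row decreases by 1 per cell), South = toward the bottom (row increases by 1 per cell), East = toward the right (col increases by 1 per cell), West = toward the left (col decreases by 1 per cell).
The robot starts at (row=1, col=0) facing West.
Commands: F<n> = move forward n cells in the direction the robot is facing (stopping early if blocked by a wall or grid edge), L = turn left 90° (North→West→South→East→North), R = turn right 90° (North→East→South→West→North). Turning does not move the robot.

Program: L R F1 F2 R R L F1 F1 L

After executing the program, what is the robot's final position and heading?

Answer: Final position: (row=0, col=0), facing West

Derivation:
Start: (row=1, col=0), facing West
  L: turn left, now facing South
  R: turn right, now facing West
  F1: move forward 0/1 (blocked), now at (row=1, col=0)
  F2: move forward 0/2 (blocked), now at (row=1, col=0)
  R: turn right, now facing North
  R: turn right, now facing East
  L: turn left, now facing North
  F1: move forward 1, now at (row=0, col=0)
  F1: move forward 0/1 (blocked), now at (row=0, col=0)
  L: turn left, now facing West
Final: (row=0, col=0), facing West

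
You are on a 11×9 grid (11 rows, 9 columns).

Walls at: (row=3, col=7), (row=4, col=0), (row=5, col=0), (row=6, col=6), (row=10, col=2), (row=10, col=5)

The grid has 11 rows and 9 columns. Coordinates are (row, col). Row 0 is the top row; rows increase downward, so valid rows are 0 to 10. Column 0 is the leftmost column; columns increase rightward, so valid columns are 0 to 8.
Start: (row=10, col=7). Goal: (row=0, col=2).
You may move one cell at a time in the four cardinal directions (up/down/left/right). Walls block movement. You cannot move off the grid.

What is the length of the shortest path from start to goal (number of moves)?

Answer: Shortest path length: 15

Derivation:
BFS from (row=10, col=7) until reaching (row=0, col=2):
  Distance 0: (row=10, col=7)
  Distance 1: (row=9, col=7), (row=10, col=6), (row=10, col=8)
  Distance 2: (row=8, col=7), (row=9, col=6), (row=9, col=8)
  Distance 3: (row=7, col=7), (row=8, col=6), (row=8, col=8), (row=9, col=5)
  Distance 4: (row=6, col=7), (row=7, col=6), (row=7, col=8), (row=8, col=5), (row=9, col=4)
  Distance 5: (row=5, col=7), (row=6, col=8), (row=7, col=5), (row=8, col=4), (row=9, col=3), (row=10, col=4)
  Distance 6: (row=4, col=7), (row=5, col=6), (row=5, col=8), (row=6, col=5), (row=7, col=4), (row=8, col=3), (row=9, col=2), (row=10, col=3)
  Distance 7: (row=4, col=6), (row=4, col=8), (row=5, col=5), (row=6, col=4), (row=7, col=3), (row=8, col=2), (row=9, col=1)
  Distance 8: (row=3, col=6), (row=3, col=8), (row=4, col=5), (row=5, col=4), (row=6, col=3), (row=7, col=2), (row=8, col=1), (row=9, col=0), (row=10, col=1)
  Distance 9: (row=2, col=6), (row=2, col=8), (row=3, col=5), (row=4, col=4), (row=5, col=3), (row=6, col=2), (row=7, col=1), (row=8, col=0), (row=10, col=0)
  Distance 10: (row=1, col=6), (row=1, col=8), (row=2, col=5), (row=2, col=7), (row=3, col=4), (row=4, col=3), (row=5, col=2), (row=6, col=1), (row=7, col=0)
  Distance 11: (row=0, col=6), (row=0, col=8), (row=1, col=5), (row=1, col=7), (row=2, col=4), (row=3, col=3), (row=4, col=2), (row=5, col=1), (row=6, col=0)
  Distance 12: (row=0, col=5), (row=0, col=7), (row=1, col=4), (row=2, col=3), (row=3, col=2), (row=4, col=1)
  Distance 13: (row=0, col=4), (row=1, col=3), (row=2, col=2), (row=3, col=1)
  Distance 14: (row=0, col=3), (row=1, col=2), (row=2, col=1), (row=3, col=0)
  Distance 15: (row=0, col=2), (row=1, col=1), (row=2, col=0)  <- goal reached here
One shortest path (15 moves): (row=10, col=7) -> (row=10, col=6) -> (row=9, col=6) -> (row=9, col=5) -> (row=9, col=4) -> (row=9, col=3) -> (row=9, col=2) -> (row=8, col=2) -> (row=7, col=2) -> (row=6, col=2) -> (row=5, col=2) -> (row=4, col=2) -> (row=3, col=2) -> (row=2, col=2) -> (row=1, col=2) -> (row=0, col=2)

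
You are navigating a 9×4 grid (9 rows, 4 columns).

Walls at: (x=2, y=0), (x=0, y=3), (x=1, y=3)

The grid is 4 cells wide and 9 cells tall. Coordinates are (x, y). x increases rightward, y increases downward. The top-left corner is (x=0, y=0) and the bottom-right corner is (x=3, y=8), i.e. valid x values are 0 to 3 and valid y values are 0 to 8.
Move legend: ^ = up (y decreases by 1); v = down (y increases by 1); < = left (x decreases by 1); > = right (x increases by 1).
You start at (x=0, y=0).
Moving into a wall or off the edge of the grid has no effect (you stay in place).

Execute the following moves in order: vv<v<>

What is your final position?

Answer: Final position: (x=1, y=2)

Derivation:
Start: (x=0, y=0)
  v (down): (x=0, y=0) -> (x=0, y=1)
  v (down): (x=0, y=1) -> (x=0, y=2)
  < (left): blocked, stay at (x=0, y=2)
  v (down): blocked, stay at (x=0, y=2)
  < (left): blocked, stay at (x=0, y=2)
  > (right): (x=0, y=2) -> (x=1, y=2)
Final: (x=1, y=2)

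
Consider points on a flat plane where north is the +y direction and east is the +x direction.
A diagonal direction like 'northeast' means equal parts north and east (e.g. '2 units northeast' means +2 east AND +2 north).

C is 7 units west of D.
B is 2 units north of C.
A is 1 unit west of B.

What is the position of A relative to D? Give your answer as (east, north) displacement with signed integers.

Place D at the origin (east=0, north=0).
  C is 7 units west of D: delta (east=-7, north=+0); C at (east=-7, north=0).
  B is 2 units north of C: delta (east=+0, north=+2); B at (east=-7, north=2).
  A is 1 unit west of B: delta (east=-1, north=+0); A at (east=-8, north=2).
Therefore A relative to D: (east=-8, north=2).

Answer: A is at (east=-8, north=2) relative to D.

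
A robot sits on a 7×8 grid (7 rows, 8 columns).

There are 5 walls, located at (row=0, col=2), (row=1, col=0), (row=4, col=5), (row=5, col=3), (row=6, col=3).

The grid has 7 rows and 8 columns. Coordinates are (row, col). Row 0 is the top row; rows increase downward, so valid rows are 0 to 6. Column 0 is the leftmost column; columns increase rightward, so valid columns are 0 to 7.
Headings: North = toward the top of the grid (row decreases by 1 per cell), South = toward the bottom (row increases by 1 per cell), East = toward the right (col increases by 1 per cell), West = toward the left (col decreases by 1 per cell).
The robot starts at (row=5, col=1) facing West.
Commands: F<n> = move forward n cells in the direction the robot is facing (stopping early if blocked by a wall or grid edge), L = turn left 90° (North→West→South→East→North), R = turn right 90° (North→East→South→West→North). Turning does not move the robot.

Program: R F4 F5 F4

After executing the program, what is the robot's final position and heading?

Start: (row=5, col=1), facing West
  R: turn right, now facing North
  F4: move forward 4, now at (row=1, col=1)
  F5: move forward 1/5 (blocked), now at (row=0, col=1)
  F4: move forward 0/4 (blocked), now at (row=0, col=1)
Final: (row=0, col=1), facing North

Answer: Final position: (row=0, col=1), facing North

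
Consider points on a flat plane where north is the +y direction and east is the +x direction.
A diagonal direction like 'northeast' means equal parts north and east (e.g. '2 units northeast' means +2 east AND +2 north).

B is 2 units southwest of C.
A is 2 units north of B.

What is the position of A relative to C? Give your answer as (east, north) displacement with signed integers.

Answer: A is at (east=-2, north=0) relative to C.

Derivation:
Place C at the origin (east=0, north=0).
  B is 2 units southwest of C: delta (east=-2, north=-2); B at (east=-2, north=-2).
  A is 2 units north of B: delta (east=+0, north=+2); A at (east=-2, north=0).
Therefore A relative to C: (east=-2, north=0).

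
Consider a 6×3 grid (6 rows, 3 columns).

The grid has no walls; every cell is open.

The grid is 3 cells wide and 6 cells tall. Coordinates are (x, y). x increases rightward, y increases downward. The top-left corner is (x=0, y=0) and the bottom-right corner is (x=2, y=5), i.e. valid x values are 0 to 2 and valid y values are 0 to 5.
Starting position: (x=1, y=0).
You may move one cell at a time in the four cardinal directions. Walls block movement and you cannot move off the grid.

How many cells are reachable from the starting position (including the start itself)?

BFS flood-fill from (x=1, y=0):
  Distance 0: (x=1, y=0)
  Distance 1: (x=0, y=0), (x=2, y=0), (x=1, y=1)
  Distance 2: (x=0, y=1), (x=2, y=1), (x=1, y=2)
  Distance 3: (x=0, y=2), (x=2, y=2), (x=1, y=3)
  Distance 4: (x=0, y=3), (x=2, y=3), (x=1, y=4)
  Distance 5: (x=0, y=4), (x=2, y=4), (x=1, y=5)
  Distance 6: (x=0, y=5), (x=2, y=5)
Total reachable: 18 (grid has 18 open cells total)

Answer: Reachable cells: 18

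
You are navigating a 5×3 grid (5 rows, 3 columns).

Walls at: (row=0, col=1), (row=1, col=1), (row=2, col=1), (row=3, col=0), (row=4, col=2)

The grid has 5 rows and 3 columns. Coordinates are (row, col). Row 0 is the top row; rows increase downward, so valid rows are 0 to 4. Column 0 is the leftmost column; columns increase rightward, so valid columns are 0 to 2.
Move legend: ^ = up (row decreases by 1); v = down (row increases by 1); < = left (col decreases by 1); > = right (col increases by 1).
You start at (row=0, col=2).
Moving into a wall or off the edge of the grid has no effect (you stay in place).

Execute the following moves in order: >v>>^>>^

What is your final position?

Start: (row=0, col=2)
  > (right): blocked, stay at (row=0, col=2)
  v (down): (row=0, col=2) -> (row=1, col=2)
  > (right): blocked, stay at (row=1, col=2)
  > (right): blocked, stay at (row=1, col=2)
  ^ (up): (row=1, col=2) -> (row=0, col=2)
  > (right): blocked, stay at (row=0, col=2)
  > (right): blocked, stay at (row=0, col=2)
  ^ (up): blocked, stay at (row=0, col=2)
Final: (row=0, col=2)

Answer: Final position: (row=0, col=2)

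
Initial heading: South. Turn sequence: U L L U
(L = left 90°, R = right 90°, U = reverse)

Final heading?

Start: South
  U (U-turn (180°)) -> North
  L (left (90° counter-clockwise)) -> West
  L (left (90° counter-clockwise)) -> South
  U (U-turn (180°)) -> North
Final: North

Answer: Final heading: North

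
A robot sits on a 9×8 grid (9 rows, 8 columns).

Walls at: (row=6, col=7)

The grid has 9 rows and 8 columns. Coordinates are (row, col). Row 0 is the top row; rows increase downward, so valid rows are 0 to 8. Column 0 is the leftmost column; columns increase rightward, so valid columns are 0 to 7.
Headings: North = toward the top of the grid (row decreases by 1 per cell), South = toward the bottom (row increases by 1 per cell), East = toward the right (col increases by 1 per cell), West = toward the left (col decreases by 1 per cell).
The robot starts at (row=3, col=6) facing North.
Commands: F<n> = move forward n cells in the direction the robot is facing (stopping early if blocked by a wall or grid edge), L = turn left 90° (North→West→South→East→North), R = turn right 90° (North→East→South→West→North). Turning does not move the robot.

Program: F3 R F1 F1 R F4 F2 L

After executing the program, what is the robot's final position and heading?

Start: (row=3, col=6), facing North
  F3: move forward 3, now at (row=0, col=6)
  R: turn right, now facing East
  F1: move forward 1, now at (row=0, col=7)
  F1: move forward 0/1 (blocked), now at (row=0, col=7)
  R: turn right, now facing South
  F4: move forward 4, now at (row=4, col=7)
  F2: move forward 1/2 (blocked), now at (row=5, col=7)
  L: turn left, now facing East
Final: (row=5, col=7), facing East

Answer: Final position: (row=5, col=7), facing East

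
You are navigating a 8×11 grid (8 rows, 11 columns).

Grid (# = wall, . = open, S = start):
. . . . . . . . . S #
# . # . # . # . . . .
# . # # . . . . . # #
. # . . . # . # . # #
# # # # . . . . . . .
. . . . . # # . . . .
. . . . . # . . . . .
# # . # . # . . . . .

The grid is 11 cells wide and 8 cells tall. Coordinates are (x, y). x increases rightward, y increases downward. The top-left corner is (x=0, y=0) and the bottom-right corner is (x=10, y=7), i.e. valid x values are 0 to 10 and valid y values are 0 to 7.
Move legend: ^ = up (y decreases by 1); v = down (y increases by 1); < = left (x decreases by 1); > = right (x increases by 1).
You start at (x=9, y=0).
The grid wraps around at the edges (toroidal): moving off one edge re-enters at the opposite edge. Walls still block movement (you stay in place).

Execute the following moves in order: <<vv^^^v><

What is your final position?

Start: (x=9, y=0)
  < (left): (x=9, y=0) -> (x=8, y=0)
  < (left): (x=8, y=0) -> (x=7, y=0)
  v (down): (x=7, y=0) -> (x=7, y=1)
  v (down): (x=7, y=1) -> (x=7, y=2)
  ^ (up): (x=7, y=2) -> (x=7, y=1)
  ^ (up): (x=7, y=1) -> (x=7, y=0)
  ^ (up): (x=7, y=0) -> (x=7, y=7)
  v (down): (x=7, y=7) -> (x=7, y=0)
  > (right): (x=7, y=0) -> (x=8, y=0)
  < (left): (x=8, y=0) -> (x=7, y=0)
Final: (x=7, y=0)

Answer: Final position: (x=7, y=0)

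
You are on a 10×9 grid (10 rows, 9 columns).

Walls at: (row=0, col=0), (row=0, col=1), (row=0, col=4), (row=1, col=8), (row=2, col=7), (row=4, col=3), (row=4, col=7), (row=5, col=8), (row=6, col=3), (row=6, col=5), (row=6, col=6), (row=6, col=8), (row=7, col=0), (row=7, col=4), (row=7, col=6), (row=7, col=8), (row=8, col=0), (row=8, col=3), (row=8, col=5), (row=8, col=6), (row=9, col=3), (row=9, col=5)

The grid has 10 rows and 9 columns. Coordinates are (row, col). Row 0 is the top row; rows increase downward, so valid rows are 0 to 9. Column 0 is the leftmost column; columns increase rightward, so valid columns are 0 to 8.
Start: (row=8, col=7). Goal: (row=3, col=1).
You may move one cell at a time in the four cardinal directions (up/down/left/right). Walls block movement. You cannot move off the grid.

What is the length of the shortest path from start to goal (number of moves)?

Answer: Shortest path length: 11

Derivation:
BFS from (row=8, col=7) until reaching (row=3, col=1):
  Distance 0: (row=8, col=7)
  Distance 1: (row=7, col=7), (row=8, col=8), (row=9, col=7)
  Distance 2: (row=6, col=7), (row=9, col=6), (row=9, col=8)
  Distance 3: (row=5, col=7)
  Distance 4: (row=5, col=6)
  Distance 5: (row=4, col=6), (row=5, col=5)
  Distance 6: (row=3, col=6), (row=4, col=5), (row=5, col=4)
  Distance 7: (row=2, col=6), (row=3, col=5), (row=3, col=7), (row=4, col=4), (row=5, col=3), (row=6, col=4)
  Distance 8: (row=1, col=6), (row=2, col=5), (row=3, col=4), (row=3, col=8), (row=5, col=2)
  Distance 9: (row=0, col=6), (row=1, col=5), (row=1, col=7), (row=2, col=4), (row=2, col=8), (row=3, col=3), (row=4, col=2), (row=4, col=8), (row=5, col=1), (row=6, col=2)
  Distance 10: (row=0, col=5), (row=0, col=7), (row=1, col=4), (row=2, col=3), (row=3, col=2), (row=4, col=1), (row=5, col=0), (row=6, col=1), (row=7, col=2)
  Distance 11: (row=0, col=8), (row=1, col=3), (row=2, col=2), (row=3, col=1), (row=4, col=0), (row=6, col=0), (row=7, col=1), (row=7, col=3), (row=8, col=2)  <- goal reached here
One shortest path (11 moves): (row=8, col=7) -> (row=7, col=7) -> (row=6, col=7) -> (row=5, col=7) -> (row=5, col=6) -> (row=5, col=5) -> (row=5, col=4) -> (row=5, col=3) -> (row=5, col=2) -> (row=5, col=1) -> (row=4, col=1) -> (row=3, col=1)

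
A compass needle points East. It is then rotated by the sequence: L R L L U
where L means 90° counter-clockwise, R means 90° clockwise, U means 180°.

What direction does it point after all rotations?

Answer: Final heading: East

Derivation:
Start: East
  L (left (90° counter-clockwise)) -> North
  R (right (90° clockwise)) -> East
  L (left (90° counter-clockwise)) -> North
  L (left (90° counter-clockwise)) -> West
  U (U-turn (180°)) -> East
Final: East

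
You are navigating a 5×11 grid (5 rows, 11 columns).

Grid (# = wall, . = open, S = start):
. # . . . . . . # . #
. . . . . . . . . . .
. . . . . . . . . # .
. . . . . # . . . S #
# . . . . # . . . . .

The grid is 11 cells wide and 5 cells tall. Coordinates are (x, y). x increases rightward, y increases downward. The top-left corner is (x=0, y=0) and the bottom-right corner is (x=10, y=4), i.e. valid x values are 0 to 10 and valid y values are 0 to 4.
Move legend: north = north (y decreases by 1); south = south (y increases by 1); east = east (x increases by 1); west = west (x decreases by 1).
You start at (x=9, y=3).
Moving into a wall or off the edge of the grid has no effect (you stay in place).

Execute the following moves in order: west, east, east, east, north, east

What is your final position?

Start: (x=9, y=3)
  west (west): (x=9, y=3) -> (x=8, y=3)
  east (east): (x=8, y=3) -> (x=9, y=3)
  east (east): blocked, stay at (x=9, y=3)
  east (east): blocked, stay at (x=9, y=3)
  north (north): blocked, stay at (x=9, y=3)
  east (east): blocked, stay at (x=9, y=3)
Final: (x=9, y=3)

Answer: Final position: (x=9, y=3)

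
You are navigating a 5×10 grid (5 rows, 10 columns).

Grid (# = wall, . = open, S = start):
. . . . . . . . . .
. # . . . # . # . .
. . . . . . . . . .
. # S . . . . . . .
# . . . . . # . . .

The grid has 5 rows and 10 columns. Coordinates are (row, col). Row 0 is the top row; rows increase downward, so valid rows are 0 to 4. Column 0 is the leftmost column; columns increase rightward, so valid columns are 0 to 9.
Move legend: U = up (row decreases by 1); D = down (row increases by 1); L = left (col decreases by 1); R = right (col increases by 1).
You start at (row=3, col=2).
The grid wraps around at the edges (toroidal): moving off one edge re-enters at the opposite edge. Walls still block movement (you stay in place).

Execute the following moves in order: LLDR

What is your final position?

Answer: Final position: (row=4, col=3)

Derivation:
Start: (row=3, col=2)
  L (left): blocked, stay at (row=3, col=2)
  L (left): blocked, stay at (row=3, col=2)
  D (down): (row=3, col=2) -> (row=4, col=2)
  R (right): (row=4, col=2) -> (row=4, col=3)
Final: (row=4, col=3)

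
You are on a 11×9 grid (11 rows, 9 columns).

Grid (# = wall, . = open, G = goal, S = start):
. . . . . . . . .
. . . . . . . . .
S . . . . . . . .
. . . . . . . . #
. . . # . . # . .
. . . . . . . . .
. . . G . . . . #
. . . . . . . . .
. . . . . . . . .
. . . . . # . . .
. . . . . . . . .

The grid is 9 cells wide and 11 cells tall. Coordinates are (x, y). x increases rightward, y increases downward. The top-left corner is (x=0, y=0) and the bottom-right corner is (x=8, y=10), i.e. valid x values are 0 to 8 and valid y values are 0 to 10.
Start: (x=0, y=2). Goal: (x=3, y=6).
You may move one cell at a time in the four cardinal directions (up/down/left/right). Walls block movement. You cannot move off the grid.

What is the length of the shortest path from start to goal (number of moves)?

BFS from (x=0, y=2) until reaching (x=3, y=6):
  Distance 0: (x=0, y=2)
  Distance 1: (x=0, y=1), (x=1, y=2), (x=0, y=3)
  Distance 2: (x=0, y=0), (x=1, y=1), (x=2, y=2), (x=1, y=3), (x=0, y=4)
  Distance 3: (x=1, y=0), (x=2, y=1), (x=3, y=2), (x=2, y=3), (x=1, y=4), (x=0, y=5)
  Distance 4: (x=2, y=0), (x=3, y=1), (x=4, y=2), (x=3, y=3), (x=2, y=4), (x=1, y=5), (x=0, y=6)
  Distance 5: (x=3, y=0), (x=4, y=1), (x=5, y=2), (x=4, y=3), (x=2, y=5), (x=1, y=6), (x=0, y=7)
  Distance 6: (x=4, y=0), (x=5, y=1), (x=6, y=2), (x=5, y=3), (x=4, y=4), (x=3, y=5), (x=2, y=6), (x=1, y=7), (x=0, y=8)
  Distance 7: (x=5, y=0), (x=6, y=1), (x=7, y=2), (x=6, y=3), (x=5, y=4), (x=4, y=5), (x=3, y=6), (x=2, y=7), (x=1, y=8), (x=0, y=9)  <- goal reached here
One shortest path (7 moves): (x=0, y=2) -> (x=1, y=2) -> (x=2, y=2) -> (x=2, y=3) -> (x=2, y=4) -> (x=2, y=5) -> (x=3, y=5) -> (x=3, y=6)

Answer: Shortest path length: 7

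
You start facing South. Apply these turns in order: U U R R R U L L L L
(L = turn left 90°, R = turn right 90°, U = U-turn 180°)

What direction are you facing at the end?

Answer: Final heading: West

Derivation:
Start: South
  U (U-turn (180°)) -> North
  U (U-turn (180°)) -> South
  R (right (90° clockwise)) -> West
  R (right (90° clockwise)) -> North
  R (right (90° clockwise)) -> East
  U (U-turn (180°)) -> West
  L (left (90° counter-clockwise)) -> South
  L (left (90° counter-clockwise)) -> East
  L (left (90° counter-clockwise)) -> North
  L (left (90° counter-clockwise)) -> West
Final: West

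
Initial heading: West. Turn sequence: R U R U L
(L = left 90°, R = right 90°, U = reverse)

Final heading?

Answer: Final heading: North

Derivation:
Start: West
  R (right (90° clockwise)) -> North
  U (U-turn (180°)) -> South
  R (right (90° clockwise)) -> West
  U (U-turn (180°)) -> East
  L (left (90° counter-clockwise)) -> North
Final: North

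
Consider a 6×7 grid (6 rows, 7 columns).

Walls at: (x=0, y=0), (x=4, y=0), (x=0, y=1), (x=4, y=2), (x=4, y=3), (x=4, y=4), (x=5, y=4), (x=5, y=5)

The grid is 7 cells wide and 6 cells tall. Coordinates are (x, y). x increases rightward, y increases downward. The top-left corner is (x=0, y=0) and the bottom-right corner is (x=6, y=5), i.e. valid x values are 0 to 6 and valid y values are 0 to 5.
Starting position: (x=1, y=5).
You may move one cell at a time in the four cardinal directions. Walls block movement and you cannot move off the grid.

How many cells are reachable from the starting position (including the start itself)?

BFS flood-fill from (x=1, y=5):
  Distance 0: (x=1, y=5)
  Distance 1: (x=1, y=4), (x=0, y=5), (x=2, y=5)
  Distance 2: (x=1, y=3), (x=0, y=4), (x=2, y=4), (x=3, y=5)
  Distance 3: (x=1, y=2), (x=0, y=3), (x=2, y=3), (x=3, y=4), (x=4, y=5)
  Distance 4: (x=1, y=1), (x=0, y=2), (x=2, y=2), (x=3, y=3)
  Distance 5: (x=1, y=0), (x=2, y=1), (x=3, y=2)
  Distance 6: (x=2, y=0), (x=3, y=1)
  Distance 7: (x=3, y=0), (x=4, y=1)
  Distance 8: (x=5, y=1)
  Distance 9: (x=5, y=0), (x=6, y=1), (x=5, y=2)
  Distance 10: (x=6, y=0), (x=6, y=2), (x=5, y=3)
  Distance 11: (x=6, y=3)
  Distance 12: (x=6, y=4)
  Distance 13: (x=6, y=5)
Total reachable: 34 (grid has 34 open cells total)

Answer: Reachable cells: 34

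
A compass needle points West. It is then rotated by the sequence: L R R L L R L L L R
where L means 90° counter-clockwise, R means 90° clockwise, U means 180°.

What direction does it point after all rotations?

Start: West
  L (left (90° counter-clockwise)) -> South
  R (right (90° clockwise)) -> West
  R (right (90° clockwise)) -> North
  L (left (90° counter-clockwise)) -> West
  L (left (90° counter-clockwise)) -> South
  R (right (90° clockwise)) -> West
  L (left (90° counter-clockwise)) -> South
  L (left (90° counter-clockwise)) -> East
  L (left (90° counter-clockwise)) -> North
  R (right (90° clockwise)) -> East
Final: East

Answer: Final heading: East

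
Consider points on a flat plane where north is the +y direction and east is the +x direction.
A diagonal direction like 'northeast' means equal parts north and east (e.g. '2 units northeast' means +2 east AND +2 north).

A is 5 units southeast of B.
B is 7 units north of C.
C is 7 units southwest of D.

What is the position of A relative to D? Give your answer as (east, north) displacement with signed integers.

Place D at the origin (east=0, north=0).
  C is 7 units southwest of D: delta (east=-7, north=-7); C at (east=-7, north=-7).
  B is 7 units north of C: delta (east=+0, north=+7); B at (east=-7, north=0).
  A is 5 units southeast of B: delta (east=+5, north=-5); A at (east=-2, north=-5).
Therefore A relative to D: (east=-2, north=-5).

Answer: A is at (east=-2, north=-5) relative to D.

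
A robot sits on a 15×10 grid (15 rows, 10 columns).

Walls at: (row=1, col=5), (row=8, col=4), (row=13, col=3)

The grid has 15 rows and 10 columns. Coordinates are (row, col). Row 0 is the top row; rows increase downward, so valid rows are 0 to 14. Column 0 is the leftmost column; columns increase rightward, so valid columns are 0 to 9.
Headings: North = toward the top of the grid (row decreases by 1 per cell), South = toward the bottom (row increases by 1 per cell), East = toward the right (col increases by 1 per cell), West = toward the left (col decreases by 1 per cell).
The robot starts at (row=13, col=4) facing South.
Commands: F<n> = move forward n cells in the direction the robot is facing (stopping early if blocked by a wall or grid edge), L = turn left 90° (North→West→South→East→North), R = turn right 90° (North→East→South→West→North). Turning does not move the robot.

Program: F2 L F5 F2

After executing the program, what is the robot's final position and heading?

Answer: Final position: (row=14, col=9), facing East

Derivation:
Start: (row=13, col=4), facing South
  F2: move forward 1/2 (blocked), now at (row=14, col=4)
  L: turn left, now facing East
  F5: move forward 5, now at (row=14, col=9)
  F2: move forward 0/2 (blocked), now at (row=14, col=9)
Final: (row=14, col=9), facing East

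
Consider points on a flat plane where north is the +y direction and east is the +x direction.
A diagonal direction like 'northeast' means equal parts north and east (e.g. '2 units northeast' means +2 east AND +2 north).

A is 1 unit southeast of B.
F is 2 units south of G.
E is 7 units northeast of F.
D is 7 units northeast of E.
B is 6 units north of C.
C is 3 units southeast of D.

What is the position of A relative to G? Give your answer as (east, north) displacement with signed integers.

Place G at the origin (east=0, north=0).
  F is 2 units south of G: delta (east=+0, north=-2); F at (east=0, north=-2).
  E is 7 units northeast of F: delta (east=+7, north=+7); E at (east=7, north=5).
  D is 7 units northeast of E: delta (east=+7, north=+7); D at (east=14, north=12).
  C is 3 units southeast of D: delta (east=+3, north=-3); C at (east=17, north=9).
  B is 6 units north of C: delta (east=+0, north=+6); B at (east=17, north=15).
  A is 1 unit southeast of B: delta (east=+1, north=-1); A at (east=18, north=14).
Therefore A relative to G: (east=18, north=14).

Answer: A is at (east=18, north=14) relative to G.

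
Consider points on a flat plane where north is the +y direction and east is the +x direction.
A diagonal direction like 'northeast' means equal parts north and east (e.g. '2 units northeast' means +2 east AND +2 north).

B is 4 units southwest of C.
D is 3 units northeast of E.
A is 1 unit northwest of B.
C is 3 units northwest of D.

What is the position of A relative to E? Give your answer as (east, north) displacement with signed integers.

Answer: A is at (east=-5, north=3) relative to E.

Derivation:
Place E at the origin (east=0, north=0).
  D is 3 units northeast of E: delta (east=+3, north=+3); D at (east=3, north=3).
  C is 3 units northwest of D: delta (east=-3, north=+3); C at (east=0, north=6).
  B is 4 units southwest of C: delta (east=-4, north=-4); B at (east=-4, north=2).
  A is 1 unit northwest of B: delta (east=-1, north=+1); A at (east=-5, north=3).
Therefore A relative to E: (east=-5, north=3).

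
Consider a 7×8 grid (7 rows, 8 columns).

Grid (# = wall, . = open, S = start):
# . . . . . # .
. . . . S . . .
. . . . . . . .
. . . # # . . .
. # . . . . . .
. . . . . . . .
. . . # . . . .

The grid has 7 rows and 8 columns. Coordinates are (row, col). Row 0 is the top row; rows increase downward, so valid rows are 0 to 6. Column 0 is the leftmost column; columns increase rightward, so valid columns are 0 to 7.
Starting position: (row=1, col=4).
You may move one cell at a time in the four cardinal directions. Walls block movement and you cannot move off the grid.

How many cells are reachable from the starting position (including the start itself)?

BFS flood-fill from (row=1, col=4):
  Distance 0: (row=1, col=4)
  Distance 1: (row=0, col=4), (row=1, col=3), (row=1, col=5), (row=2, col=4)
  Distance 2: (row=0, col=3), (row=0, col=5), (row=1, col=2), (row=1, col=6), (row=2, col=3), (row=2, col=5)
  Distance 3: (row=0, col=2), (row=1, col=1), (row=1, col=7), (row=2, col=2), (row=2, col=6), (row=3, col=5)
  Distance 4: (row=0, col=1), (row=0, col=7), (row=1, col=0), (row=2, col=1), (row=2, col=7), (row=3, col=2), (row=3, col=6), (row=4, col=5)
  Distance 5: (row=2, col=0), (row=3, col=1), (row=3, col=7), (row=4, col=2), (row=4, col=4), (row=4, col=6), (row=5, col=5)
  Distance 6: (row=3, col=0), (row=4, col=3), (row=4, col=7), (row=5, col=2), (row=5, col=4), (row=5, col=6), (row=6, col=5)
  Distance 7: (row=4, col=0), (row=5, col=1), (row=5, col=3), (row=5, col=7), (row=6, col=2), (row=6, col=4), (row=6, col=6)
  Distance 8: (row=5, col=0), (row=6, col=1), (row=6, col=7)
  Distance 9: (row=6, col=0)
Total reachable: 50 (grid has 50 open cells total)

Answer: Reachable cells: 50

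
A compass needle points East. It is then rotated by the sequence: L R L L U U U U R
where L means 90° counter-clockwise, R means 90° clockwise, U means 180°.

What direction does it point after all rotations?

Start: East
  L (left (90° counter-clockwise)) -> North
  R (right (90° clockwise)) -> East
  L (left (90° counter-clockwise)) -> North
  L (left (90° counter-clockwise)) -> West
  U (U-turn (180°)) -> East
  U (U-turn (180°)) -> West
  U (U-turn (180°)) -> East
  U (U-turn (180°)) -> West
  R (right (90° clockwise)) -> North
Final: North

Answer: Final heading: North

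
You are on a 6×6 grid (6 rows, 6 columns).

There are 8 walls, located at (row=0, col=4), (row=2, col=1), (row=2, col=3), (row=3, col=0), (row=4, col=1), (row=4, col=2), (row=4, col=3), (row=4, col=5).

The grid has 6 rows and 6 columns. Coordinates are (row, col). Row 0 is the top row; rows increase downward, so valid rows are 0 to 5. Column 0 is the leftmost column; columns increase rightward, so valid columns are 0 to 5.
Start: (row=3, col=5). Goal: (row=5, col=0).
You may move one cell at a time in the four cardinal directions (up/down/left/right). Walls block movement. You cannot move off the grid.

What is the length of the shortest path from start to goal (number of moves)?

Answer: Shortest path length: 7

Derivation:
BFS from (row=3, col=5) until reaching (row=5, col=0):
  Distance 0: (row=3, col=5)
  Distance 1: (row=2, col=5), (row=3, col=4)
  Distance 2: (row=1, col=5), (row=2, col=4), (row=3, col=3), (row=4, col=4)
  Distance 3: (row=0, col=5), (row=1, col=4), (row=3, col=2), (row=5, col=4)
  Distance 4: (row=1, col=3), (row=2, col=2), (row=3, col=1), (row=5, col=3), (row=5, col=5)
  Distance 5: (row=0, col=3), (row=1, col=2), (row=5, col=2)
  Distance 6: (row=0, col=2), (row=1, col=1), (row=5, col=1)
  Distance 7: (row=0, col=1), (row=1, col=0), (row=5, col=0)  <- goal reached here
One shortest path (7 moves): (row=3, col=5) -> (row=3, col=4) -> (row=4, col=4) -> (row=5, col=4) -> (row=5, col=3) -> (row=5, col=2) -> (row=5, col=1) -> (row=5, col=0)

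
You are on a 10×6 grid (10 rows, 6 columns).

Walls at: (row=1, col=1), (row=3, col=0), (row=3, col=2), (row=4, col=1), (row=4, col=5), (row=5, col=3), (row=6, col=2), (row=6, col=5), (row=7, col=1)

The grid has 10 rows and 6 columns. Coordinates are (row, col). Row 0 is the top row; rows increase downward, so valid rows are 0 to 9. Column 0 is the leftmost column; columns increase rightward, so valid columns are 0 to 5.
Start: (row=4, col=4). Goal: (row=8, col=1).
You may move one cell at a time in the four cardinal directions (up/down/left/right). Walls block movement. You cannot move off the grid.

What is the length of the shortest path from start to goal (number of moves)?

BFS from (row=4, col=4) until reaching (row=8, col=1):
  Distance 0: (row=4, col=4)
  Distance 1: (row=3, col=4), (row=4, col=3), (row=5, col=4)
  Distance 2: (row=2, col=4), (row=3, col=3), (row=3, col=5), (row=4, col=2), (row=5, col=5), (row=6, col=4)
  Distance 3: (row=1, col=4), (row=2, col=3), (row=2, col=5), (row=5, col=2), (row=6, col=3), (row=7, col=4)
  Distance 4: (row=0, col=4), (row=1, col=3), (row=1, col=5), (row=2, col=2), (row=5, col=1), (row=7, col=3), (row=7, col=5), (row=8, col=4)
  Distance 5: (row=0, col=3), (row=0, col=5), (row=1, col=2), (row=2, col=1), (row=5, col=0), (row=6, col=1), (row=7, col=2), (row=8, col=3), (row=8, col=5), (row=9, col=4)
  Distance 6: (row=0, col=2), (row=2, col=0), (row=3, col=1), (row=4, col=0), (row=6, col=0), (row=8, col=2), (row=9, col=3), (row=9, col=5)
  Distance 7: (row=0, col=1), (row=1, col=0), (row=7, col=0), (row=8, col=1), (row=9, col=2)  <- goal reached here
One shortest path (7 moves): (row=4, col=4) -> (row=5, col=4) -> (row=6, col=4) -> (row=6, col=3) -> (row=7, col=3) -> (row=7, col=2) -> (row=8, col=2) -> (row=8, col=1)

Answer: Shortest path length: 7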